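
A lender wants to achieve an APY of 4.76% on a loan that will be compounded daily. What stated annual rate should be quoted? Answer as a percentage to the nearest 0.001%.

(1 + r/365)^365 − 1 = 0.0476, so 1 + r/365 = 1.0476^(1/365).
r/365 = 0.000127, so r = 0.046505 = 4.650%.

4.650%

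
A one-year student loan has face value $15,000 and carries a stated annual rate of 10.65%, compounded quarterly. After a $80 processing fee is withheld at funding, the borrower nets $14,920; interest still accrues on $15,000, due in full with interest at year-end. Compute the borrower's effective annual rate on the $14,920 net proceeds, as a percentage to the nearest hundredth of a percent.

Amount owed after one year: 15,000 × (1 + 0.1065/4)^4 = 15,000 × 1.110829 = $16,662.44.
Effective rate on net proceeds: 16,662.44 / 14,920 − 1 = 0.116786 = 11.68%.

11.68%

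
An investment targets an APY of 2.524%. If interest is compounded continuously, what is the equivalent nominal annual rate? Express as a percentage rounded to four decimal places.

2.4927%

Continuous: nominal r satisfies e^r − 1 = 0.02524.
r = ln(1 + 0.02524) = ln(1.02524) = 0.024927 = 2.4927%.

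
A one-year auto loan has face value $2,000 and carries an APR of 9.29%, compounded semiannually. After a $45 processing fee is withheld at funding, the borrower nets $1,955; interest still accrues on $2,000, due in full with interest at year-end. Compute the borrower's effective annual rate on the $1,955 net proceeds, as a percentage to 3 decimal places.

Amount owed after one year: 2,000 × (1 + 0.0929/2)^2 = 2,000 × 1.095058 = $2,190.12.
Effective rate on net proceeds: 2,190.12 / 1,955 − 1 = 0.120264 = 12.026%.

12.026%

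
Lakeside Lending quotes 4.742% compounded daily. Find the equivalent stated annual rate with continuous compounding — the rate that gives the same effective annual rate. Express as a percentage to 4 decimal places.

4.7417%

EAR = (1 + 0.04742/365)^365 − 1 = 0.048559.
Equivalent continuous rate: r = ln(1 + 0.048559) = 0.047417 = 4.7417%.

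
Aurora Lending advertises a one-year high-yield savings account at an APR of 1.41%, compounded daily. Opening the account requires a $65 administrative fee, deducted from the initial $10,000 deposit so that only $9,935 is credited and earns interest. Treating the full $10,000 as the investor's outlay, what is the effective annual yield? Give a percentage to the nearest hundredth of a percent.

0.76%

Value after one year: 9,935 × (1 + 0.0141/365)^365 = 9,935 × 1.014200 = $10,076.07.
Effective yield on the $10,000 outlay: 10,076.07 / 10,000 − 1 = 0.007607 = 0.76%.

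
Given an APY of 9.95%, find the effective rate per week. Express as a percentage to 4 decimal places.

0.1826%

The per-week rate i satisfies (1 + i)^52 = 1 + 0.0995.
i = 1.0995^(1/52) − 1 = 0.0018258 = 0.1826%.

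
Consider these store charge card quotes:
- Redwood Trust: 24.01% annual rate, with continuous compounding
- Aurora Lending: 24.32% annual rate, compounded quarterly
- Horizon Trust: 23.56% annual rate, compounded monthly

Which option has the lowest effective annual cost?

Redwood Trust: e^0.2401 − 1 = 27.138%
Aurora Lending: (1 + 0.2432/4)^4 − 1 = 26.629%
Horizon Trust: (1 + 0.2356/12)^12 − 1 = 26.278%
The lowest effective annual rate is Horizon Trust at 26.278%.

Horizon Trust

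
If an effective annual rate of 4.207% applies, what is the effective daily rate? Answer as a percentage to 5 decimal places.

0.01129%

The per-day rate i satisfies (1 + i)^365 = 1 + 0.04207.
i = 1.04207^(1/365) − 1 = 0.0001129 = 0.01129%.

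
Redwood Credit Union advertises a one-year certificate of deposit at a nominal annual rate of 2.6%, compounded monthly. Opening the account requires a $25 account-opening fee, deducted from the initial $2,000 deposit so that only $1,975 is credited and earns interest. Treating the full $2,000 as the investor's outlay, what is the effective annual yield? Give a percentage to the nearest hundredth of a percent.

1.35%

Value after one year: 1,975 × (1 + 0.026/12)^12 = 1,975 × 1.026312 = $2,026.97.
Effective yield on the $2,000 outlay: 2,026.97 / 2,000 − 1 = 0.013483 = 1.35%.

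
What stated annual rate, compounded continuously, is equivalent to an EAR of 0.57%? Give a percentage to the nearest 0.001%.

Continuous: nominal r satisfies e^r − 1 = 0.0057.
r = ln(1 + 0.0057) = ln(1.0057) = 0.005684 = 0.568%.

0.568%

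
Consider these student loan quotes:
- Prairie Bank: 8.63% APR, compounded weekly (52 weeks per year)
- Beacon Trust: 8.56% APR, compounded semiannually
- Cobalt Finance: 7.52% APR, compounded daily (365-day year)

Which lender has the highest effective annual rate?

Prairie Bank: (1 + 0.0863/52)^52 − 1 = 9.006%
Beacon Trust: (1 + 0.0856/2)^2 − 1 = 8.743%
Cobalt Finance: (1 + 0.0752/365)^365 − 1 = 7.809%
The highest effective annual rate is Prairie Bank at 9.006%.

Prairie Bank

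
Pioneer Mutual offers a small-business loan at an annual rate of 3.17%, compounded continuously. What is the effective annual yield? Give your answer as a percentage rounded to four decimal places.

3.2208%

With continuous compounding, EAR = e^0.0317 − 1.
e^0.0317 = 1.032208, so EAR = 0.032208 = 3.2208%.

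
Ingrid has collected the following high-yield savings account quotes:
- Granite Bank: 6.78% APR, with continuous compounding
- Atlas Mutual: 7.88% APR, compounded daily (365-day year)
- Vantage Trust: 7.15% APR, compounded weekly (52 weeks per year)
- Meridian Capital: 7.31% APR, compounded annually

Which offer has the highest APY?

Granite Bank: e^0.0678 − 1 = 7.015%
Atlas Mutual: (1 + 0.0788/365)^365 − 1 = 8.198%
Vantage Trust: (1 + 0.0715/52)^52 − 1 = 7.407%
Meridian Capital: compounded annually, EAR = 7.310%
The highest effective annual rate is Atlas Mutual at 8.198%.

Atlas Mutual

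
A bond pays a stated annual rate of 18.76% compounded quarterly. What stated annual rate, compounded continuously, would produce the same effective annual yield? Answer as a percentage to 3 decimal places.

18.333%

EAR = (1 + 0.1876/4)^4 − 1 = 0.201215.
Equivalent continuous rate: r = ln(1 + 0.201215) = 0.183334 = 18.333%.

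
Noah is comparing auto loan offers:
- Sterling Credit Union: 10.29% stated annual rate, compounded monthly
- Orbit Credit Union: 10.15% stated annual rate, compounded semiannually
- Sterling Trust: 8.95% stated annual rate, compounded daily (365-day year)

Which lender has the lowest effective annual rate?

Sterling Credit Union: (1 + 0.1029/12)^12 − 1 = 10.789%
Orbit Credit Union: (1 + 0.1015/2)^2 − 1 = 10.408%
Sterling Trust: (1 + 0.0895/365)^365 − 1 = 9.362%
The lowest effective annual rate is Sterling Trust at 9.362%.

Sterling Trust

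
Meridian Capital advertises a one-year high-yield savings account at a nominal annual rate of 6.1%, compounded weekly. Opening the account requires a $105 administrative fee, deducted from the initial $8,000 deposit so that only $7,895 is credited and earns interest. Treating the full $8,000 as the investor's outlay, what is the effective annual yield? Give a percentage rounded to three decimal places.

4.891%

Value after one year: 7,895 × (1 + 0.061/52)^52 = 7,895 × 1.062861 = $8,391.29.
Effective yield on the $8,000 outlay: 8,391.29 / 8,000 − 1 = 0.048911 = 4.891%.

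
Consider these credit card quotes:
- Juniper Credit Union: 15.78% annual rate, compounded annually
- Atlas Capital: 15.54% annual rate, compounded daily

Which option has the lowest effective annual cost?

Juniper Credit Union

Juniper Credit Union: compounded annually, EAR = 15.780%
Atlas Capital: (1 + 0.1554/365)^365 − 1 = 16.809%
The lowest effective annual rate is Juniper Credit Union at 15.780%.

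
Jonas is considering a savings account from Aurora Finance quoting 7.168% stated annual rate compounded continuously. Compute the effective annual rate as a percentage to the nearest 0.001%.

With continuous compounding, EAR = e^0.07168 − 1.
e^0.07168 = 1.074312, so EAR = 0.074312 = 7.431%.

7.431%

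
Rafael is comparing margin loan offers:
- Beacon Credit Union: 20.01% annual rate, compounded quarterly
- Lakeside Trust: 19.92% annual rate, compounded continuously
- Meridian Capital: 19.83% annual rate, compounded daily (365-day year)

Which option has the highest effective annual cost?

Lakeside Trust

Beacon Credit Union: (1 + 0.2001/4)^4 − 1 = 21.562%
Lakeside Trust: e^0.1992 − 1 = 22.043%
Meridian Capital: (1 + 0.1983/365)^365 − 1 = 21.926%
The highest effective annual rate is Lakeside Trust at 22.043%.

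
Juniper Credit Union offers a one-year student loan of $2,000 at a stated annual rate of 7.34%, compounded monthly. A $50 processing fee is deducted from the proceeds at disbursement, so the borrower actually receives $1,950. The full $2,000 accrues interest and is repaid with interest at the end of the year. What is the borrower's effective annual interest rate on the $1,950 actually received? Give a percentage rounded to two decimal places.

Amount owed after one year: 2,000 × (1 + 0.0734/12)^12 = 2,000 × 1.075920 = $2,151.84.
Effective rate on net proceeds: 2,151.84 / 1,950 − 1 = 0.103508 = 10.35%.

10.35%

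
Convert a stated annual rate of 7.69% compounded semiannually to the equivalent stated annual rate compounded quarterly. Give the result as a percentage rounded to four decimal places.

EAR = (1 + 0.0769/2)^2 − 1 = 0.078378.
Solve (1 + r/4)^4 = 1.078378: r/4 = 1.078378^(1/4) − 1 = 0.019044, so r = 0.076175 = 7.6175%.

7.6175%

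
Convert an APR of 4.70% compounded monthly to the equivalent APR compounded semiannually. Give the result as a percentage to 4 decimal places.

EAR = (1 + 0.0470/12)^12 − 1 = 0.048026.
Solve (1 + r/2)^2 = 1.048026: r/2 = 1.048026^(1/2) − 1 = 0.023731, so r = 0.047463 = 4.7463%.

4.7463%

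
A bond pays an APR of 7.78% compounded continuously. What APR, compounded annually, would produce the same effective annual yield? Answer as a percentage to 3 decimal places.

EAR under continuous compounding: e^0.0778 − 1 = 0.080906.
Compounded annually, the equivalent nominal rate is the EAR itself: 8.091%.

8.091%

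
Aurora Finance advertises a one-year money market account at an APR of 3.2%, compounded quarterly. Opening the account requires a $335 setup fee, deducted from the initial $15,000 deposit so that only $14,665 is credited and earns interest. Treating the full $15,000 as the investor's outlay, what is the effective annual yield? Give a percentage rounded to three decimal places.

0.933%

Value after one year: 14,665 × (1 + 0.032/4)^4 = 14,665 × 1.032386 = $15,139.94.
Effective yield on the $15,000 outlay: 15,139.94 / 15,000 − 1 = 0.009329 = 0.933%.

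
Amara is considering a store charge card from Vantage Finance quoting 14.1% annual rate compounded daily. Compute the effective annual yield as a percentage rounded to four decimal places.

15.1393%

EAR = (1 + 0.141/365)^365 − 1.
= 1.151393 − 1 = 15.1393%.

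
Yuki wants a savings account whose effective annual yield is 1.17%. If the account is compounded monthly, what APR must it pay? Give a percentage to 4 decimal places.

1.1638%

(1 + r/12)^12 − 1 = 0.0117, so 1 + r/12 = 1.0117^(1/12).
r/12 = 0.000970, so r = 0.011638 = 1.1638%.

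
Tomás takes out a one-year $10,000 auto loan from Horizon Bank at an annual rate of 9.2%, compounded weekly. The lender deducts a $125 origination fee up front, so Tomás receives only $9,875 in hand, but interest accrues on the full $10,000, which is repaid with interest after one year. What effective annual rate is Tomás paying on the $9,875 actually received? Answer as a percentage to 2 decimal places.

11.02%

Amount owed after one year: 10,000 × (1 + 0.092/52)^52 = 10,000 × 1.096276 = $10,962.76.
Effective rate on net proceeds: 10,962.76 / 9,875 − 1 = 0.110153 = 11.02%.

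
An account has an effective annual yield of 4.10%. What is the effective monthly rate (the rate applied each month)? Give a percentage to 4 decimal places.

0.3354%

The per-month rate i satisfies (1 + i)^12 = 1 + 0.0410.
i = 1.0410^(1/12) − 1 = 0.0033541 = 0.3354%.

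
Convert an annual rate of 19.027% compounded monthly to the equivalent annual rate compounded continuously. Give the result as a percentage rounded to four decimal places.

18.8777%

EAR = (1 + 0.19027/12)^12 − 1 = 0.207772.
Equivalent continuous rate: r = ln(1 + 0.207772) = 0.188777 = 18.8777%.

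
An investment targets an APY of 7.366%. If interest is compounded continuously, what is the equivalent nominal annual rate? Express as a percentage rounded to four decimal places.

Continuous: nominal r satisfies e^r − 1 = 0.07366.
r = ln(1 + 0.07366) = ln(1.07366) = 0.071073 = 7.1073%.

7.1073%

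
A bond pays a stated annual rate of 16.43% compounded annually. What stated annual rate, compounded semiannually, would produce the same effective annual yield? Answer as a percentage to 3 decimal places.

Compounded annually, EAR = nominal = 0.164300.
Solve (1 + r/2)^2 = 1.164300: r/2 = 1.164300^(1/2) − 1 = 0.079027, so r = 0.158055 = 15.805%.

15.805%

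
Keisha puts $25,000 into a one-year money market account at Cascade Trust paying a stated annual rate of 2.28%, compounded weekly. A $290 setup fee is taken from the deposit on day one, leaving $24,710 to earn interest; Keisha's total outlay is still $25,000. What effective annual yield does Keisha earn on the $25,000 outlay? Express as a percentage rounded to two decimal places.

Value after one year: 24,710 × (1 + 0.0228/52)^52 = 24,710 × 1.023057 = $25,279.73.
Effective yield on the $25,000 outlay: 25,279.73 / 25,000 − 1 = 0.011189 = 1.12%.

1.12%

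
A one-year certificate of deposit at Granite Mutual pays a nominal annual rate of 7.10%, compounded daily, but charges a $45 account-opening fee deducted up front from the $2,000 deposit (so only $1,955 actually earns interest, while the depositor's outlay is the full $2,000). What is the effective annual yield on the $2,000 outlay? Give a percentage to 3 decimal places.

4.942%

Value after one year: 1,955 × (1 + 0.0710/365)^365 = 1,955 × 1.073574 = $2,098.84.
Effective yield on the $2,000 outlay: 2,098.84 / 2,000 − 1 = 0.049418 = 4.942%.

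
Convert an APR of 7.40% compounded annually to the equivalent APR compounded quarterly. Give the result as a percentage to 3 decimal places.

7.203%

Compounded annually, EAR = nominal = 0.074000.
Solve (1 + r/4)^4 = 1.074000: r/4 = 1.074000^(1/4) − 1 = 0.018008, so r = 0.072031 = 7.203%.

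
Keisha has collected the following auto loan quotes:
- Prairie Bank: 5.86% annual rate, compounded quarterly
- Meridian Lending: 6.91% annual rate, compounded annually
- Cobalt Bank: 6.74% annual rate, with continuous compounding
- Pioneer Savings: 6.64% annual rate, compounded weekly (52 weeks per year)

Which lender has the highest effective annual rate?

Cobalt Bank

Prairie Bank: (1 + 0.0586/4)^4 − 1 = 5.990%
Meridian Lending: compounded annually, EAR = 6.910%
Cobalt Bank: e^0.0674 − 1 = 6.972%
Pioneer Savings: (1 + 0.0664/52)^52 − 1 = 6.861%
The highest effective annual rate is Cobalt Bank at 6.972%.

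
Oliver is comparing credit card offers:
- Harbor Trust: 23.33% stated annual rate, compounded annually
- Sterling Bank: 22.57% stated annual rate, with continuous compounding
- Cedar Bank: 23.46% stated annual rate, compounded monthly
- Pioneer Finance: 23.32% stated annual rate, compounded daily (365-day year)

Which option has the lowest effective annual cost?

Harbor Trust

Harbor Trust: compounded annually, EAR = 23.330%
Sterling Bank: e^0.2257 − 1 = 25.320%
Cedar Bank: (1 + 0.2346/12)^12 − 1 = 26.154%
Pioneer Finance: (1 + 0.2332/365)^365 − 1 = 26.254%
The lowest effective annual rate is Harbor Trust at 23.330%.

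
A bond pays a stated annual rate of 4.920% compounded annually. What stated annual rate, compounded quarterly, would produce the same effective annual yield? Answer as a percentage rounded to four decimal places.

4.8317%

Compounded annually, EAR = nominal = 0.049200.
Solve (1 + r/4)^4 = 1.049200: r/4 = 1.049200^(1/4) − 1 = 0.012079, so r = 0.048317 = 4.8317%.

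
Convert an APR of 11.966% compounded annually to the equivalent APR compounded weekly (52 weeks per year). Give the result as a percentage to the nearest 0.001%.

11.315%

Compounded annually, EAR = nominal = 0.119660.
Solve (1 + r/52)^52 = 1.119660: r/52 = 1.119660^(1/52) − 1 = 0.002176, so r = 0.113148 = 11.315%.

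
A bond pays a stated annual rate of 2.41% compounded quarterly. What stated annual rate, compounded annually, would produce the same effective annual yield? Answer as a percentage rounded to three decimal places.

2.432%

EAR = (1 + 0.0241/4)^4 − 1 = 0.024319.
Compounded annually, the equivalent nominal rate is the EAR itself: 2.432%.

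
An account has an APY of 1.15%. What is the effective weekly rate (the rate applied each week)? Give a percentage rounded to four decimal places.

The per-week rate i satisfies (1 + i)^52 = 1 + 0.0115.
i = 1.0115^(1/52) − 1 = 0.0002199 = 0.0220%.

0.0220%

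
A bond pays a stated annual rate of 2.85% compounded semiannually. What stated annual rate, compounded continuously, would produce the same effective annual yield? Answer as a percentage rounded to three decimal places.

2.830%

EAR = (1 + 0.0285/2)^2 − 1 = 0.028703.
Equivalent continuous rate: r = ln(1 + 0.028703) = 0.028299 = 2.830%.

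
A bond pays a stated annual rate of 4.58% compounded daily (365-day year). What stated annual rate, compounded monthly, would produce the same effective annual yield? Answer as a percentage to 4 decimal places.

EAR = (1 + 0.0458/365)^365 − 1 = 0.046862.
Solve (1 + r/12)^12 = 1.046862: r/12 = 1.046862^(1/12) − 1 = 0.003824, so r = 0.045885 = 4.5885%.

4.5885%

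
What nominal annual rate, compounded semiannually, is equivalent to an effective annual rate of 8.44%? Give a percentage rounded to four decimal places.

(1 + r/2)^2 − 1 = 0.0844, so 1 + r/2 = 1.0844^(1/2).
r/2 = 0.041345, so r = 0.082691 = 8.2691%.

8.2691%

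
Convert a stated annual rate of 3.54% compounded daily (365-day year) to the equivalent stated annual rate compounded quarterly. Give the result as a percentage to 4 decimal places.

3.5555%

EAR = (1 + 0.0354/365)^365 − 1 = 0.036032.
Solve (1 + r/4)^4 = 1.036032: r/4 = 1.036032^(1/4) − 1 = 0.008889, so r = 0.035555 = 3.5555%.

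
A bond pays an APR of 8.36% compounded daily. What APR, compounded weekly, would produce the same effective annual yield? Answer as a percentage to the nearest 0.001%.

8.366%

EAR = (1 + 0.0836/365)^365 − 1 = 0.087184.
Solve (1 + r/52)^52 = 1.087184: r/52 = 1.087184^(1/52) − 1 = 0.001609, so r = 0.083658 = 8.366%.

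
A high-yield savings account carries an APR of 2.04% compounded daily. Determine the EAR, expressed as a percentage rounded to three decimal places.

2.061%

EAR = (1 + 0.0204/365)^365 − 1.
= 1.020609 − 1 = 2.061%.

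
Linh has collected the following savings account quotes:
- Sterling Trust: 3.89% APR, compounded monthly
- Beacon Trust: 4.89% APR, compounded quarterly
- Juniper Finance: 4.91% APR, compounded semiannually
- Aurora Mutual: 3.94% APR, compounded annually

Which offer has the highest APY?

Sterling Trust: (1 + 0.0389/12)^12 − 1 = 3.960%
Beacon Trust: (1 + 0.0489/4)^4 − 1 = 4.980%
Juniper Finance: (1 + 0.0491/2)^2 − 1 = 4.970%
Aurora Mutual: compounded annually, EAR = 3.940%
The highest effective annual rate is Beacon Trust at 4.980%.

Beacon Trust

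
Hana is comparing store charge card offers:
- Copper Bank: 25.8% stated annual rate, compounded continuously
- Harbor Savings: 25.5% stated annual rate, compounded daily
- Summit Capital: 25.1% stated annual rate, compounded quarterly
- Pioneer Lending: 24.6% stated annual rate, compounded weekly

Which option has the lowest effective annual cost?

Summit Capital

Copper Bank: e^0.258 − 1 = 29.434%
Harbor Savings: (1 + 0.255/365)^365 − 1 = 29.035%
Summit Capital: (1 + 0.251/4)^4 − 1 = 27.563%
Pioneer Lending: (1 + 0.246/52)^52 − 1 = 27.816%
The lowest effective annual rate is Summit Capital at 27.563%.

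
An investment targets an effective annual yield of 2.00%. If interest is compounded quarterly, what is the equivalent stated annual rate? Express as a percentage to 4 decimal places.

(1 + r/4)^4 − 1 = 0.0200, so 1 + r/4 = 1.0200^(1/4).
r/4 = 0.004963, so r = 0.019852 = 1.9852%.

1.9852%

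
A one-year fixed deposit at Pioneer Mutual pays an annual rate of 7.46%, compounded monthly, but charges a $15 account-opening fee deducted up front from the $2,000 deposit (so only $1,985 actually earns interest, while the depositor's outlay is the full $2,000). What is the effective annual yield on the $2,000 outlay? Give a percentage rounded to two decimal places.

6.91%

Value after one year: 1,985 × (1 + 0.0746/12)^12 = 1,985 × 1.077204 = $2,138.25.
Effective yield on the $2,000 outlay: 2,138.25 / 2,000 − 1 = 0.069125 = 6.91%.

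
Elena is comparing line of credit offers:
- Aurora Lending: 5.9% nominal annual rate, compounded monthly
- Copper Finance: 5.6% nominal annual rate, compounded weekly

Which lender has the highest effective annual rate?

Aurora Lending

Aurora Lending: (1 + 0.059/12)^12 − 1 = 6.062%
Copper Finance: (1 + 0.056/52)^52 − 1 = 5.757%
The highest effective annual rate is Aurora Lending at 6.062%.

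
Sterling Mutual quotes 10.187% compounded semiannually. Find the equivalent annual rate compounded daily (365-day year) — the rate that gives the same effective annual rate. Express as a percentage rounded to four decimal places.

9.9374%

EAR = (1 + 0.10187/2)^2 − 1 = 0.104464.
Solve (1 + r/365)^365 = 1.104464: r/365 = 1.104464^(1/365) − 1 = 0.000272, so r = 0.099374 = 9.9374%.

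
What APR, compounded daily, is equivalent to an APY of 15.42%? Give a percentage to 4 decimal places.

(1 + r/365)^365 − 1 = 0.1542, so 1 + r/365 = 1.1542^(1/365).
r/365 = 0.000393, so r = 0.143436 = 14.3436%.

14.3436%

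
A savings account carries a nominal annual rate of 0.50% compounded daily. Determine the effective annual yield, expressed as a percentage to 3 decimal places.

EAR = (1 + 0.0050/365)^365 − 1.
= (1 + 0.000014)^365 − 1 = 1.005012 − 1 = 0.501%.

0.501%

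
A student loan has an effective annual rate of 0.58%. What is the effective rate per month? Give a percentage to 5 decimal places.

The per-month rate i satisfies (1 + i)^12 = 1 + 0.0058.
i = 1.0058^(1/12) − 1 = 0.0004821 = 0.04821%.

0.04821%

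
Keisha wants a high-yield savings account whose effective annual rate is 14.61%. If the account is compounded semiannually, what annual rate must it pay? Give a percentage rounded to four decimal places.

(1 + r/2)^2 − 1 = 0.1461, so 1 + r/2 = 1.1461^(1/2).
r/2 = 0.070561, so r = 0.141121 = 14.1121%.

14.1121%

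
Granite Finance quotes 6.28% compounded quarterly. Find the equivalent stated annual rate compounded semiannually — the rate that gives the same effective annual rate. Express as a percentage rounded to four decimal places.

EAR = (1 + 0.0628/4)^4 − 1 = 0.064294.
Solve (1 + r/2)^2 = 1.064294: r/2 = 1.064294^(1/2) − 1 = 0.031646, so r = 0.063293 = 6.3293%.

6.3293%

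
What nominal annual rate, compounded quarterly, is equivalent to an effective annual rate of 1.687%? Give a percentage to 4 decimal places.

(1 + r/4)^4 − 1 = 0.01687, so 1 + r/4 = 1.01687^(1/4).
r/4 = 0.004191, so r = 0.016764 = 1.6764%.

1.6764%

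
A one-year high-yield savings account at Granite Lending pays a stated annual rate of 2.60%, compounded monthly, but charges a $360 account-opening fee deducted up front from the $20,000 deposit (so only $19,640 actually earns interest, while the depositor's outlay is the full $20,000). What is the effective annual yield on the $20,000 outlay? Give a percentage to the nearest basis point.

Value after one year: 19,640 × (1 + 0.0260/12)^12 = 19,640 × 1.026312 = $20,156.77.
Effective yield on the $20,000 outlay: 20,156.77 / 20,000 − 1 = 0.007838 = 0.78%.

0.78%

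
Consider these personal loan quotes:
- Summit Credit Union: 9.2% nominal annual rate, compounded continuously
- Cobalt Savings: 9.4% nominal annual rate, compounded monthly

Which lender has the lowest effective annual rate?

Summit Credit Union: e^0.092 − 1 = 9.636%
Cobalt Savings: (1 + 0.094/12)^12 − 1 = 9.816%
The lowest effective annual rate is Summit Credit Union at 9.636%.

Summit Credit Union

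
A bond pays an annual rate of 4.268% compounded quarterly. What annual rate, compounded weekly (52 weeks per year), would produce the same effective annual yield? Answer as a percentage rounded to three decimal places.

4.247%

EAR = (1 + 0.04268/4)^4 − 1 = 0.043368.
Solve (1 + r/52)^52 = 1.043368: r/52 = 1.043368^(1/52) − 1 = 0.000817, so r = 0.042471 = 4.247%.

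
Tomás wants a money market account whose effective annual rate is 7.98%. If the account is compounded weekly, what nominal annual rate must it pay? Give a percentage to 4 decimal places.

7.6833%

(1 + r/52)^52 − 1 = 0.0798, so 1 + r/52 = 1.0798^(1/52).
r/52 = 0.001478, so r = 0.076833 = 7.6833%.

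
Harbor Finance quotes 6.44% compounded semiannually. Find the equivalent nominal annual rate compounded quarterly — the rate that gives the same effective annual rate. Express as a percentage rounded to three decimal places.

EAR = (1 + 0.0644/2)^2 − 1 = 0.065437.
Solve (1 + r/4)^4 = 1.065437: r/4 = 1.065437^(1/4) − 1 = 0.015972, so r = 0.063890 = 6.389%.

6.389%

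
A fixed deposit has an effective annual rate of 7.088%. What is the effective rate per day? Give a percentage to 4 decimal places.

0.0188%

The per-day rate i satisfies (1 + i)^365 = 1 + 0.07088.
i = 1.07088^(1/365) − 1 = 0.0001876 = 0.0188%.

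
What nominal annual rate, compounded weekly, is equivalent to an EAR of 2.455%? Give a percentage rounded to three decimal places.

2.426%

(1 + r/52)^52 − 1 = 0.02455, so 1 + r/52 = 1.02455^(1/52).
r/52 = 0.000467, so r = 0.024259 = 2.426%.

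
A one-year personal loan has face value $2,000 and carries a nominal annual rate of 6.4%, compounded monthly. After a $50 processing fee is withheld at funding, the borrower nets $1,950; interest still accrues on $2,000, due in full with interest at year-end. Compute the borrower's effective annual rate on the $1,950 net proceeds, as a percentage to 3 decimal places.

9.324%

Amount owed after one year: 2,000 × (1 + 0.064/12)^12 = 2,000 × 1.065911 = $2,131.82.
Effective rate on net proceeds: 2,131.82 / 1,950 − 1 = 0.093242 = 9.324%.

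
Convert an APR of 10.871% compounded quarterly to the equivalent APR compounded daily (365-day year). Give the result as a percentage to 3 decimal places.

EAR = (1 + 0.10871/4)^4 − 1 = 0.113223.
Solve (1 + r/365)^365 = 1.113223: r/365 = 1.113223^(1/365) − 1 = 0.000294, so r = 0.107275 = 10.727%.

10.727%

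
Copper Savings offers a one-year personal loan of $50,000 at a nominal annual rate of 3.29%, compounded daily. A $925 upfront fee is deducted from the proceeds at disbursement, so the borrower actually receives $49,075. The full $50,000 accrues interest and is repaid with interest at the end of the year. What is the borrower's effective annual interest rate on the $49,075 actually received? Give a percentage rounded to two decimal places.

Amount owed after one year: 50,000 × (1 + 0.0329/365)^365 = 50,000 × 1.033446 = $51,672.28.
Effective rate on net proceeds: 51,672.28 / 49,075 − 1 = 0.052925 = 5.29%.

5.29%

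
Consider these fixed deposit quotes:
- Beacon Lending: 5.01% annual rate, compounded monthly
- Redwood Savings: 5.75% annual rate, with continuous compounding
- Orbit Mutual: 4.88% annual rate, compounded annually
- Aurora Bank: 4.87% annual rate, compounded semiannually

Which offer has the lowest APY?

Orbit Mutual

Beacon Lending: (1 + 0.0501/12)^12 − 1 = 5.127%
Redwood Savings: e^0.0575 − 1 = 5.919%
Orbit Mutual: compounded annually, EAR = 4.880%
Aurora Bank: (1 + 0.0487/2)^2 − 1 = 4.929%
The lowest effective annual rate is Orbit Mutual at 4.880%.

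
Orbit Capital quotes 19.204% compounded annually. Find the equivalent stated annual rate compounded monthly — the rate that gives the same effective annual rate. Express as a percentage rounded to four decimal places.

17.6958%

Compounded annually, EAR = nominal = 0.192040.
Solve (1 + r/12)^12 = 1.192040: r/12 = 1.192040^(1/12) − 1 = 0.014747, so r = 0.176958 = 17.6958%.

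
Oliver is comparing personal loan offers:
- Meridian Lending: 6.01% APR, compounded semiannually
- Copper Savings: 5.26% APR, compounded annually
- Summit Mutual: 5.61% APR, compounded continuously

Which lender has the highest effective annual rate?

Meridian Lending: (1 + 0.0601/2)^2 − 1 = 6.100%
Copper Savings: compounded annually, EAR = 5.260%
Summit Mutual: e^0.0561 − 1 = 5.770%
The highest effective annual rate is Meridian Lending at 6.100%.

Meridian Lending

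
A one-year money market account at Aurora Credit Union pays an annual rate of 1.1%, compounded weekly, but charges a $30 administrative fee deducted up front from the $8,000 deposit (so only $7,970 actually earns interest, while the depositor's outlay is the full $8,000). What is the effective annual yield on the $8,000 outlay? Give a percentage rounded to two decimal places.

0.73%

Value after one year: 7,970 × (1 + 0.011/52)^52 = 7,970 × 1.011060 = $8,058.14.
Effective yield on the $8,000 outlay: 8,058.14 / 8,000 − 1 = 0.007268 = 0.73%.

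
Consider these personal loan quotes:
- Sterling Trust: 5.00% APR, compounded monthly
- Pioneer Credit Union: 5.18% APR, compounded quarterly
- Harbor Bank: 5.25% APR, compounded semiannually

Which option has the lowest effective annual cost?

Sterling Trust: (1 + 0.0500/12)^12 − 1 = 5.116%
Pioneer Credit Union: (1 + 0.0518/4)^4 − 1 = 5.281%
Harbor Bank: (1 + 0.0525/2)^2 − 1 = 5.319%
The lowest effective annual rate is Sterling Trust at 5.116%.

Sterling Trust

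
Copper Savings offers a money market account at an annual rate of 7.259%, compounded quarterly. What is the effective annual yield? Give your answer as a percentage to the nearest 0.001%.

7.459%

EAR = (1 + 0.07259/4)^4 − 1.
= (1 + 0.018148)^4 − 1 = 1.074590 − 1 = 7.459%.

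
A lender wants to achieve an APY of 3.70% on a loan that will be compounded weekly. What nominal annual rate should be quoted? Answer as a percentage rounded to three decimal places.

(1 + r/52)^52 − 1 = 0.0370, so 1 + r/52 = 1.0370^(1/52).
r/52 = 0.000699, so r = 0.036345 = 3.634%.

3.634%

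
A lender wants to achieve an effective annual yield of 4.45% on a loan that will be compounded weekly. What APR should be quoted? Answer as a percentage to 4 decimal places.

4.3557%

(1 + r/52)^52 − 1 = 0.0445, so 1 + r/52 = 1.0445^(1/52).
r/52 = 0.000838, so r = 0.043557 = 4.3557%.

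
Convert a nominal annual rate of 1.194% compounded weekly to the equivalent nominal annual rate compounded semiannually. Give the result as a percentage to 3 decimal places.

1.197%

EAR = (1 + 0.01194/52)^52 − 1 = 0.012010.
Solve (1 + r/2)^2 = 1.012010: r/2 = 1.012010^(1/2) − 1 = 0.005987, so r = 0.011974 = 1.197%.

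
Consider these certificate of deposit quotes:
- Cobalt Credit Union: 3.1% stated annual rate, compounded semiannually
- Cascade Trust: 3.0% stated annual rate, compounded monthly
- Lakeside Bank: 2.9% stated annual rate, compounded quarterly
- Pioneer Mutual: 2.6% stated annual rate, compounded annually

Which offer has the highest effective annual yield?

Cobalt Credit Union: (1 + 0.031/2)^2 − 1 = 3.124%
Cascade Trust: (1 + 0.030/12)^12 − 1 = 3.042%
Lakeside Bank: (1 + 0.029/4)^4 − 1 = 2.932%
Pioneer Mutual: compounded annually, EAR = 2.600%
The highest effective annual rate is Cobalt Credit Union at 3.124%.

Cobalt Credit Union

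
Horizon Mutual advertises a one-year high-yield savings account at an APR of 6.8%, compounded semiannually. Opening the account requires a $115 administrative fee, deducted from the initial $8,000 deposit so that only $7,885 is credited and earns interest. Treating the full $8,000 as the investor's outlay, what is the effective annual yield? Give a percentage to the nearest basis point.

Value after one year: 7,885 × (1 + 0.068/2)^2 = 7,885 × 1.069156 = $8,430.30.
Effective yield on the $8,000 outlay: 8,430.30 / 8,000 − 1 = 0.053787 = 5.38%.

5.38%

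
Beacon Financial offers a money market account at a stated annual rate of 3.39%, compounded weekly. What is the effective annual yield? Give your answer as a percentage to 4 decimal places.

3.4470%

EAR = (1 + 0.0339/52)^52 − 1.
= (1 + 0.000652)^52 − 1 = 1.034470 − 1 = 3.4470%.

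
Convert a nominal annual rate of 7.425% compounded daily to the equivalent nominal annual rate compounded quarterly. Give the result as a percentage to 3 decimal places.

7.494%

EAR = (1 + 0.07425/365)^365 − 1 = 0.077068.
Solve (1 + r/4)^4 = 1.077068: r/4 = 1.077068^(1/4) − 1 = 0.018734, so r = 0.074936 = 7.494%.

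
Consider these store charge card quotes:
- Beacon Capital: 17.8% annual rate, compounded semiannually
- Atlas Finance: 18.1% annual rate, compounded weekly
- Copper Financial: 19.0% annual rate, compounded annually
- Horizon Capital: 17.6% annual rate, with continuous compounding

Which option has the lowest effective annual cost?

Beacon Capital

Beacon Capital: (1 + 0.178/2)^2 − 1 = 18.592%
Atlas Finance: (1 + 0.181/52)^52 − 1 = 19.804%
Copper Financial: compounded annually, EAR = 19.000%
Horizon Capital: e^0.176 − 1 = 19.244%
The lowest effective annual rate is Beacon Capital at 18.592%.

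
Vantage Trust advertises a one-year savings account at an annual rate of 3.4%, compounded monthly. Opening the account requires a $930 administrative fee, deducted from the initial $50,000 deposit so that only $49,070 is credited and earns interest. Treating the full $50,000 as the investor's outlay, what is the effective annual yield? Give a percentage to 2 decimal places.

1.53%

Value after one year: 49,070 × (1 + 0.034/12)^12 = 49,070 × 1.034535 = $50,764.63.
Effective yield on the $50,000 outlay: 50,764.63 / 50,000 − 1 = 0.015293 = 1.53%.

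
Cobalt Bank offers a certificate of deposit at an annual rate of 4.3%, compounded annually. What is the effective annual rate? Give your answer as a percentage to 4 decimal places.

4.3000%

Annual compounding means the effective rate equals the nominal rate: 4.3000%.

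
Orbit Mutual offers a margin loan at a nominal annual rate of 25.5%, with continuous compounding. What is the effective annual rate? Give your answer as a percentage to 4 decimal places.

With continuous compounding, EAR = e^0.255 − 1.
e^0.255 = 1.290462, so EAR = 0.290462 = 29.0462%.

29.0462%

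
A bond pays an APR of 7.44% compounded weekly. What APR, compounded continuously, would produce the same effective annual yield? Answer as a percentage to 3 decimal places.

EAR = (1 + 0.0744/52)^52 − 1 = 0.077180.
Equivalent continuous rate: r = ln(1 + 0.077180) = 0.074347 = 7.435%.

7.435%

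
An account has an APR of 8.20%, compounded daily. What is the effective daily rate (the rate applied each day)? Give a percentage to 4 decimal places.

With a nominal annual rate compounded daily, the periodic rate is the nominal rate divided by 365.
i = 0.0820 / 365 = 0.0002247 = 0.0225%.

0.0225%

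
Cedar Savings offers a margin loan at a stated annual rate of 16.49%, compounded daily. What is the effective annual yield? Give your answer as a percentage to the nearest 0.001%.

17.923%

EAR = (1 + 0.1649/365)^365 − 1.
= (1 + 0.000452)^365 − 1 = 1.179231 − 1 = 17.923%.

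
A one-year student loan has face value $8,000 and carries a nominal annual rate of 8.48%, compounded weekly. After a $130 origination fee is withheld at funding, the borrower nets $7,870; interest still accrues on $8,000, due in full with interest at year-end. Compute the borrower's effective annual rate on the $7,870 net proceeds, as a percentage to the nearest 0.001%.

Amount owed after one year: 8,000 × (1 + 0.0848/52)^52 = 8,000 × 1.088424 = $8,707.39.
Effective rate on net proceeds: 8,707.39 / 7,870 − 1 = 0.106403 = 10.640%.

10.640%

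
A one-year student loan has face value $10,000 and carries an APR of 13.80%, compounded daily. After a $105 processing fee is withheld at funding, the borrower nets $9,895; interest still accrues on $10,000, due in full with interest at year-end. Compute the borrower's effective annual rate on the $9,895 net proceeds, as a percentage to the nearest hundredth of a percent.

Amount owed after one year: 10,000 × (1 + 0.1380/365)^365 = 10,000 × 1.147946 = $11,479.46.
Effective rate on net proceeds: 11,479.46 / 9,895 − 1 = 0.160127 = 16.01%.

16.01%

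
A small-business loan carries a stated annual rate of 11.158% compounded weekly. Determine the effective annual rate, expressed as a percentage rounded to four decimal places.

EAR = (1 + 0.11158/52)^52 − 1.
= 1.117910 − 1 = 11.7910%.

11.7910%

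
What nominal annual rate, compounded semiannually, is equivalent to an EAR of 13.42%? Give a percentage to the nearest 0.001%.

12.998%

(1 + r/2)^2 − 1 = 0.1342, so 1 + r/2 = 1.1342^(1/2).
r/2 = 0.064988, so r = 0.129977 = 12.998%.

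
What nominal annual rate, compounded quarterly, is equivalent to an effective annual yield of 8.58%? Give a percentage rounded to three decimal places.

8.317%

(1 + r/4)^4 − 1 = 0.0858, so 1 + r/4 = 1.0858^(1/4).
r/4 = 0.020792, so r = 0.083170 = 8.317%.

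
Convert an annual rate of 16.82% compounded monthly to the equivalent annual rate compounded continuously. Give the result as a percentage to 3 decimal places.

16.703%

EAR = (1 + 0.1682/12)^12 − 1 = 0.181792.
Equivalent continuous rate: r = ln(1 + 0.181792) = 0.167032 = 16.703%.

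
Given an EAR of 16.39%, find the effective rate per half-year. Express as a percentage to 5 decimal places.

The per-half-year rate i satisfies (1 + i)^2 = 1 + 0.1639.
i = 1.1639^(1/2) − 1 = 0.0788420 = 7.88420%.

7.88420%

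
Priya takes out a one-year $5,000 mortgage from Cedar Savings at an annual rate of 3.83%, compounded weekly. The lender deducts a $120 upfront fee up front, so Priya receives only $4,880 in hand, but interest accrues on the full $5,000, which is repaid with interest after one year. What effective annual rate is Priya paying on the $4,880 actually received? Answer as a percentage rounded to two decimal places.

6.46%

Amount owed after one year: 5,000 × (1 + 0.0383/52)^52 = 5,000 × 1.039028 = $5,195.14.
Effective rate on net proceeds: 5,195.14 / 4,880 − 1 = 0.064578 = 6.46%.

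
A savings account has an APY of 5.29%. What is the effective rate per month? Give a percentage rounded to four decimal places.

The per-month rate i satisfies (1 + i)^12 = 1 + 0.0529.
i = 1.0529^(1/12) − 1 = 0.0043049 = 0.4305%.

0.4305%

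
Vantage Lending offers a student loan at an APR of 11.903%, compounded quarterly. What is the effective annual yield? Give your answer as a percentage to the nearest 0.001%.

12.445%

EAR = (1 + 0.11903/4)^4 − 1.
= 1.124449 − 1 = 12.445%.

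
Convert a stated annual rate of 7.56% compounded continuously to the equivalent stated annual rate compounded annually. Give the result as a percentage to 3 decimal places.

7.853%

EAR under continuous compounding: e^0.0756 − 1 = 0.078531.
Compounded annually, the equivalent nominal rate is the EAR itself: 7.853%.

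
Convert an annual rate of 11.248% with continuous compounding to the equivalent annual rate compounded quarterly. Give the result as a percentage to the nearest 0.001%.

11.408%

EAR under continuous compounding: e^0.11248 − 1 = 0.119050.
Solve (1 + r/4)^4 = 1.119050: r/4 = 1.119050^(1/4) − 1 = 0.028519, so r = 0.114076 = 11.408%.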